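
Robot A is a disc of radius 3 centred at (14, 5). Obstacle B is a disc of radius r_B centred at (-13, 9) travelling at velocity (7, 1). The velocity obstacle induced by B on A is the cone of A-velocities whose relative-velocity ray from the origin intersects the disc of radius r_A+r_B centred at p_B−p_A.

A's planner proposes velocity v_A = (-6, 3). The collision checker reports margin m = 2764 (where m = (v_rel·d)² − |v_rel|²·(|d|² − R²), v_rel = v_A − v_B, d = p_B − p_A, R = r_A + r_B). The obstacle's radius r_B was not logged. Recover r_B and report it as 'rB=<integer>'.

m = 2764
d = (-27, 4);  v_rel = (-13, 2),  |v_rel|² = 173
v_rel×d = (-13)·(4) − (2)·(-27) = 2
since m = R²·173 − 2²:  R² = (4 + 2764) / 173 = 16
R = √16 = 4  ⇒  r_B = 4 − 3 = 1

rB=1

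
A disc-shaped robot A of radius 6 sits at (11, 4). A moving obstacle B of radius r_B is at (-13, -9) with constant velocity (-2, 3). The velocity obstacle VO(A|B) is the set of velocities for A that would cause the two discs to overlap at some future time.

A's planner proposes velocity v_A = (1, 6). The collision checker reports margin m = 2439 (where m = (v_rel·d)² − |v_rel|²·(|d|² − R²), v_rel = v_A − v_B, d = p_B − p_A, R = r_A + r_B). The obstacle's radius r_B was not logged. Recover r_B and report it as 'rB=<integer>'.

m = 2439
d = (-24, -13);  v_rel = (3, 3),  |v_rel|² = 18
v_rel×d = (3)·(-13) − (3)·(-24) = 33
since m = R²·18 − 33²:  R² = (1089 + 2439) / 18 = 196
R = √196 = 14  ⇒  r_B = 14 − 6 = 8

rB=8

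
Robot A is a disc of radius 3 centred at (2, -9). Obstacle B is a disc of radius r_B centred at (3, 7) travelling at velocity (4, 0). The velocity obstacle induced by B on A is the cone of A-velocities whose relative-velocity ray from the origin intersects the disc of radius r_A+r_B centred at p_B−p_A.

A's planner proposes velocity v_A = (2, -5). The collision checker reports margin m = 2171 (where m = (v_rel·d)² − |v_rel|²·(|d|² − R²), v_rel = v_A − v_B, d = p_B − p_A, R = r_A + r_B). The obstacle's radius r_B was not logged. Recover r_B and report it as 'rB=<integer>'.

m = 2171
d = (1, 16);  v_rel = (-2, -5),  |v_rel|² = 29
v_rel×d = (-2)·(16) − (-5)·(1) = -27
since m = R²·29 − (-27)²:  R² = (729 + 2171) / 29 = 100
R = √100 = 10  ⇒  r_B = 10 − 3 = 7

rB=7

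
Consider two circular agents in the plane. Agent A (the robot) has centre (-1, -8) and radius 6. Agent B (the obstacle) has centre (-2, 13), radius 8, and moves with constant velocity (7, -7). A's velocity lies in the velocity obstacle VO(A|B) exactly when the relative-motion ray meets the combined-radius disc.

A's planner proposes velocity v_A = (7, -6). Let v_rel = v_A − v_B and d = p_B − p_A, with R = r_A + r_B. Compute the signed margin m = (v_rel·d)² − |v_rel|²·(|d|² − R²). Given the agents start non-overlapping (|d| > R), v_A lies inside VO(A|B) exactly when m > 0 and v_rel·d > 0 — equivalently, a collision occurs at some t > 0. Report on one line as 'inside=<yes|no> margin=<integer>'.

d = (-1, 21),  |d|² = 442;  R = 6+8 = 14,  c = 442−14² = 246
v_rel = (0, 1),  |v_rel|² = 1;  v_rel·d = (0)·(-1) + (1)·(21) = 21
1·t² − 42·t + 246 = 0  ⇒  m = 21² − 1·246 = 195
m = 195 > 0,  v_rel·d = 21 > 0  ⇒  inside

inside=yes margin=195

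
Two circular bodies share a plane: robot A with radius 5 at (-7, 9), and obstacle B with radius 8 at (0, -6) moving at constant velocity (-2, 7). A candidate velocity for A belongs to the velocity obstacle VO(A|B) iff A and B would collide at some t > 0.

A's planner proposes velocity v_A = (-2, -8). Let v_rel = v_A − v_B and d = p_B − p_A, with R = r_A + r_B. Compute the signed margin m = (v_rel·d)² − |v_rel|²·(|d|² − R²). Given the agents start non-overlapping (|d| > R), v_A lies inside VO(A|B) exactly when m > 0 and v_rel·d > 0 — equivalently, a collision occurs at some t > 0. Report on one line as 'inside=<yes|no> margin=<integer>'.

d = (7, -15),  |d|² = 274;  R = 5+8 = 13,  c = 274−13² = 105
v_rel = (0, -15),  |v_rel|² = 225;  v_rel·d = (0)·(7) + (-15)·(-15) = 225
225·t² − 450·t + 105 = 0  ⇒  m = 225² − 225·105 = 27000
m = 27000 > 0,  v_rel·d = 225 > 0  ⇒  inside

inside=yes margin=27000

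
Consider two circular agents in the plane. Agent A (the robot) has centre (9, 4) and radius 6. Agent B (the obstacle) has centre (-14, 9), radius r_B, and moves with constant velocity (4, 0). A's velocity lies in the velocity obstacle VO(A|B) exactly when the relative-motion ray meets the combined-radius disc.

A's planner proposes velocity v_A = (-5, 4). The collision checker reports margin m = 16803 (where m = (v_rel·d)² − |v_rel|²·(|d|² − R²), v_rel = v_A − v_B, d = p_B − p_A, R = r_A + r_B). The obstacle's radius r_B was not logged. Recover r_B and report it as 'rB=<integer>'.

m = 16803
d = (-23, 5);  v_rel = (-9, 4),  |v_rel|² = 97
v_rel×d = (-9)·(5) − (4)·(-23) = 47
since m = R²·97 − 47²:  R² = (2209 + 16803) / 97 = 196
R = √196 = 14  ⇒  r_B = 14 − 6 = 8

rB=8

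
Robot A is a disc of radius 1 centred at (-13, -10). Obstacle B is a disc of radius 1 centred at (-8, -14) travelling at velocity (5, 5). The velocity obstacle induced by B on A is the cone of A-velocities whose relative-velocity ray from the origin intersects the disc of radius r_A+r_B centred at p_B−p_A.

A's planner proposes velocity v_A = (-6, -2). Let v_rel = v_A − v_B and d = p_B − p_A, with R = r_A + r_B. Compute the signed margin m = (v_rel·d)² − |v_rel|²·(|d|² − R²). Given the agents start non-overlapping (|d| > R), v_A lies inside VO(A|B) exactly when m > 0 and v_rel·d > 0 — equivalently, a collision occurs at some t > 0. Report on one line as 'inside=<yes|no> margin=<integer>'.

d = (5, -4),  |d|² = 41;  R = 1+1 = 2,  c = 41−2² = 37
v_rel = (-11, -7),  |v_rel|² = 170;  v_rel·d = (-11)·(5) + (-7)·(-4) = -27
170·t² + 54·t + 37 = 0  ⇒  m = (-27)² − 170·37 = -5561
m = -5561 < 0,  v_rel·d = -27 < 0  ⇒  outside

inside=no margin=-5561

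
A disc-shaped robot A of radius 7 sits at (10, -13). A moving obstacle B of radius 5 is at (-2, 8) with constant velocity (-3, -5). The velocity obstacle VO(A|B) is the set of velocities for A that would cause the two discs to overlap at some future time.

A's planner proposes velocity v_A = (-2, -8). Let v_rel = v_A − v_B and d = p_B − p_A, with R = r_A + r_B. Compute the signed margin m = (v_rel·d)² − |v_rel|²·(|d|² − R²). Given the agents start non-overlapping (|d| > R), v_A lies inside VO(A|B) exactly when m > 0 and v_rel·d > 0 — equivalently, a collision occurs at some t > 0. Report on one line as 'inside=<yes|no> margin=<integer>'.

d = (-12, 21),  |d|² = 585;  R = 7+5 = 12,  c = 585−12² = 441
v_rel = (1, -3),  |v_rel|² = 10;  v_rel·d = (1)·(-12) + (-3)·(21) = -75
10·t² + 150·t + 441 = 0  ⇒  m = (-75)² − 10·441 = 1215
m = 1215 > 0,  v_rel·d = -75 < 0  ⇒  outside

inside=no margin=1215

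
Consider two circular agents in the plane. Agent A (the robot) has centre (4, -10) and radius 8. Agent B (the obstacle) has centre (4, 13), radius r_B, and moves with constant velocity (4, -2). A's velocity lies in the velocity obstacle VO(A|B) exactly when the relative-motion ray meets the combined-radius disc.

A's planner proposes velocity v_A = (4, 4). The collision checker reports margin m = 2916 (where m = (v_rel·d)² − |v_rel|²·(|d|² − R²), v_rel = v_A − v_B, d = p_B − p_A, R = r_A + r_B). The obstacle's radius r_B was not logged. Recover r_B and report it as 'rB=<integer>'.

m = 2916
d = (0, 23);  v_rel = (0, 6),  |v_rel|² = 36
v_rel×d = (0)·(23) − (6)·(0) = 0
since m = R²·36 − 0²:  R² = (0 + 2916) / 36 = 81
R = √81 = 9  ⇒  r_B = 9 − 8 = 1

rB=1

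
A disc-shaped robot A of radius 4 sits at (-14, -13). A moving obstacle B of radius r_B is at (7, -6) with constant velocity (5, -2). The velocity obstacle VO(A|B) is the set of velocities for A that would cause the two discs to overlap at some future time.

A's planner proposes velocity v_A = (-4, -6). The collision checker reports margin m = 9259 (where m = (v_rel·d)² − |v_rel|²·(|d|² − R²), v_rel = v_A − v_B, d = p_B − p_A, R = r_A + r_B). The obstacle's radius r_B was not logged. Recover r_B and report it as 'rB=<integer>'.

m = 9259
d = (21, 7);  v_rel = (-9, -4),  |v_rel|² = 97
v_rel×d = (-9)·(7) − (-4)·(21) = 21
since m = R²·97 − 21²:  R² = (441 + 9259) / 97 = 100
R = √100 = 10  ⇒  r_B = 10 − 4 = 6

rB=6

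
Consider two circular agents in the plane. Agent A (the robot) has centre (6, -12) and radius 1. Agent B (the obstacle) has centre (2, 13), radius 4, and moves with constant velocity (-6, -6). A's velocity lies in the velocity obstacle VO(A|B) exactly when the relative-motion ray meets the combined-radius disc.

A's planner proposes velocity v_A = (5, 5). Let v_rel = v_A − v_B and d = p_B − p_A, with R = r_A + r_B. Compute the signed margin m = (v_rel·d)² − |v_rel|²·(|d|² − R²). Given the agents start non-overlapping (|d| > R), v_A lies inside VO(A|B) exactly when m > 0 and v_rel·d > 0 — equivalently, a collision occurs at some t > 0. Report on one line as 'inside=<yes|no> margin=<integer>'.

d = (-4, 25),  |d|² = 641;  R = 1+4 = 5,  c = 641−5² = 616
v_rel = (11, 11),  |v_rel|² = 242;  v_rel·d = (11)·(-4) + (11)·(25) = 231
242·t² − 462·t + 616 = 0  ⇒  m = 231² − 242·616 = -95711
m = -95711 < 0,  v_rel·d = 231 > 0  ⇒  outside

inside=no margin=-95711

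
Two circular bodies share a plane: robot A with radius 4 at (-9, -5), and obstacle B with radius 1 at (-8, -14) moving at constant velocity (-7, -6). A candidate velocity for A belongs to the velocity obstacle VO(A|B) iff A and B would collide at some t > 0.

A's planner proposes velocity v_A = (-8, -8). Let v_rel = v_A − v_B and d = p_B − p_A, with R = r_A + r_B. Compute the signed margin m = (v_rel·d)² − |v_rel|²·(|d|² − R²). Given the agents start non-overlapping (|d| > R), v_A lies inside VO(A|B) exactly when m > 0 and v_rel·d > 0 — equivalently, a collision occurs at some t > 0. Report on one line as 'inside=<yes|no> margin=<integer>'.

d = (1, -9),  |d|² = 82;  R = 4+1 = 5,  c = 82−5² = 57
v_rel = (-1, -2),  |v_rel|² = 5;  v_rel·d = (-1)·(1) + (-2)·(-9) = 17
5·t² − 34·t + 57 = 0  ⇒  m = 17² − 5·57 = 4
m = 4 > 0,  v_rel·d = 17 > 0  ⇒  inside

inside=yes margin=4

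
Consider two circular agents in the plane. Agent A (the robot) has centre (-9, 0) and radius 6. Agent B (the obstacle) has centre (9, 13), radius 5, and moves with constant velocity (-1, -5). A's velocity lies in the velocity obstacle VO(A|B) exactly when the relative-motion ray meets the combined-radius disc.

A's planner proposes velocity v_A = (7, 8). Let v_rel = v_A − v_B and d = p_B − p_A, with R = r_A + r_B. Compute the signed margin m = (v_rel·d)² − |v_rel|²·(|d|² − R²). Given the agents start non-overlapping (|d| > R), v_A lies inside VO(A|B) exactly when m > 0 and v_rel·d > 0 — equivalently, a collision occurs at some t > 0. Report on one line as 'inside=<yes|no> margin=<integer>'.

d = (18, 13),  |d|² = 493;  R = 6+5 = 11,  c = 493−11² = 372
v_rel = (8, 13),  |v_rel|² = 233;  v_rel·d = (8)·(18) + (13)·(13) = 313
233·t² − 626·t + 372 = 0  ⇒  m = 313² − 233·372 = 11293
m = 11293 > 0,  v_rel·d = 313 > 0  ⇒  inside

inside=yes margin=11293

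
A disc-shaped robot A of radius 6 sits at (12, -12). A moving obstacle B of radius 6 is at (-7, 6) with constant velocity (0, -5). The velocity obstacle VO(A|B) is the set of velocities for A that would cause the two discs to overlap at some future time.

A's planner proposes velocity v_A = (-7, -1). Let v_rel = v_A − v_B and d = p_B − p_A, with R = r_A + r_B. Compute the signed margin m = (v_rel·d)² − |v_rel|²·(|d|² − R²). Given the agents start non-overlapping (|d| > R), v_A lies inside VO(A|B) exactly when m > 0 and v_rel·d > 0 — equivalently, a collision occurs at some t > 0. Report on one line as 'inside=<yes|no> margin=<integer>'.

d = (-19, 18),  |d|² = 685;  R = 6+6 = 12,  c = 685−12² = 541
v_rel = (-7, 4),  |v_rel|² = 65;  v_rel·d = (-7)·(-19) + (4)·(18) = 205
65·t² − 410·t + 541 = 0  ⇒  m = 205² − 65·541 = 6860
m = 6860 > 0,  v_rel·d = 205 > 0  ⇒  inside

inside=yes margin=6860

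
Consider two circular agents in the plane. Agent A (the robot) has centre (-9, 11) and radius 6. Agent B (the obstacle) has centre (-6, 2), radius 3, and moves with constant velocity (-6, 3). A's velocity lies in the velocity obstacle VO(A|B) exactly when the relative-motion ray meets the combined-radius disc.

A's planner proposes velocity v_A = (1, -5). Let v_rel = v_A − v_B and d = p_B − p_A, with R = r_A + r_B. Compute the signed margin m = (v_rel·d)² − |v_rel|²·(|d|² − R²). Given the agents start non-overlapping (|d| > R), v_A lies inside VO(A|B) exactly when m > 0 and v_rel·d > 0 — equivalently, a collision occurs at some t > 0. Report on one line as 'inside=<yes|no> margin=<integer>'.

d = (3, -9),  |d|² = 90;  R = 6+3 = 9,  c = 90−9² = 9
v_rel = (7, -8),  |v_rel|² = 113;  v_rel·d = (7)·(3) + (-8)·(-9) = 93
113·t² − 186·t + 9 = 0  ⇒  m = 93² − 113·9 = 7632
m = 7632 > 0,  v_rel·d = 93 > 0  ⇒  inside

inside=yes margin=7632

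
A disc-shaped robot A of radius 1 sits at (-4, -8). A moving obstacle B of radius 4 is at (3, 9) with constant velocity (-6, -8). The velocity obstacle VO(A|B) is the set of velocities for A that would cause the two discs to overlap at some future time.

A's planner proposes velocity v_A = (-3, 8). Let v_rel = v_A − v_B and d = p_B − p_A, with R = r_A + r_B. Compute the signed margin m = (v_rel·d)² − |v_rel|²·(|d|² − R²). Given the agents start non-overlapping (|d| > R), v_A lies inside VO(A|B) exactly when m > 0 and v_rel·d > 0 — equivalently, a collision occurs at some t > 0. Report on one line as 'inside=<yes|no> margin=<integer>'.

d = (7, 17),  |d|² = 338;  R = 1+4 = 5,  c = 338−5² = 313
v_rel = (3, 16),  |v_rel|² = 265;  v_rel·d = (3)·(7) + (16)·(17) = 293
265·t² − 586·t + 313 = 0  ⇒  m = 293² − 265·313 = 2904
m = 2904 > 0,  v_rel·d = 293 > 0  ⇒  inside

inside=yes margin=2904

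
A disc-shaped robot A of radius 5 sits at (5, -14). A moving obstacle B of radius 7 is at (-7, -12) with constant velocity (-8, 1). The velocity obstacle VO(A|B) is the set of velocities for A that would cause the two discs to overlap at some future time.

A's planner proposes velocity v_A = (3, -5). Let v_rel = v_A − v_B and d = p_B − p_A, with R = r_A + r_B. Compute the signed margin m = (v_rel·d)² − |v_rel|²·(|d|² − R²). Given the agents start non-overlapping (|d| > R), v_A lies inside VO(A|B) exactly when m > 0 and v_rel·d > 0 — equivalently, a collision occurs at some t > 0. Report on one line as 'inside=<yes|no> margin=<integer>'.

d = (-12, 2),  |d|² = 148;  R = 5+7 = 12,  c = 148−12² = 4
v_rel = (11, -6),  |v_rel|² = 157;  v_rel·d = (11)·(-12) + (-6)·(2) = -144
157·t² + 288·t + 4 = 0  ⇒  m = (-144)² − 157·4 = 20108
m = 20108 > 0,  v_rel·d = -144 < 0  ⇒  outside

inside=no margin=20108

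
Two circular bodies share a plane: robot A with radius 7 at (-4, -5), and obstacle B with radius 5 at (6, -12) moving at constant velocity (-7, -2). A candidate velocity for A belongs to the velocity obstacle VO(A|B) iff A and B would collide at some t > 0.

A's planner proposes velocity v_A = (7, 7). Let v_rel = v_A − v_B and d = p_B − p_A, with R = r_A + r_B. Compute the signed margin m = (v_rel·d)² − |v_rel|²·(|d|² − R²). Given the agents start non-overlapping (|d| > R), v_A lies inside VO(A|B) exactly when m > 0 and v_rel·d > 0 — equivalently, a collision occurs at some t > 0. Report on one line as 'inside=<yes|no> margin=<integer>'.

d = (10, -7),  |d|² = 149;  R = 7+5 = 12,  c = 149−12² = 5
v_rel = (14, 9),  |v_rel|² = 277;  v_rel·d = (14)·(10) + (9)·(-7) = 77
277·t² − 154·t + 5 = 0  ⇒  m = 77² − 277·5 = 4544
m = 4544 > 0,  v_rel·d = 77 > 0  ⇒  inside

inside=yes margin=4544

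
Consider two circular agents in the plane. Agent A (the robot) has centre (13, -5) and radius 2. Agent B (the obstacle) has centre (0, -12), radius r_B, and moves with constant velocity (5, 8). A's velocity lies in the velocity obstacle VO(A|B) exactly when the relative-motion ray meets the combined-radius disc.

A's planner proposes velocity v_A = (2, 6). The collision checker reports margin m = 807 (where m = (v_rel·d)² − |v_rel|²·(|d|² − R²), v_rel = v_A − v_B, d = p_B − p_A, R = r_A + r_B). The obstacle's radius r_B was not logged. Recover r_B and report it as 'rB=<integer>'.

m = 807
d = (-13, -7);  v_rel = (-3, -2),  |v_rel|² = 13
v_rel×d = (-3)·(-7) − (-2)·(-13) = -5
since m = R²·13 − (-5)²:  R² = (25 + 807) / 13 = 64
R = √64 = 8  ⇒  r_B = 8 − 2 = 6

rB=6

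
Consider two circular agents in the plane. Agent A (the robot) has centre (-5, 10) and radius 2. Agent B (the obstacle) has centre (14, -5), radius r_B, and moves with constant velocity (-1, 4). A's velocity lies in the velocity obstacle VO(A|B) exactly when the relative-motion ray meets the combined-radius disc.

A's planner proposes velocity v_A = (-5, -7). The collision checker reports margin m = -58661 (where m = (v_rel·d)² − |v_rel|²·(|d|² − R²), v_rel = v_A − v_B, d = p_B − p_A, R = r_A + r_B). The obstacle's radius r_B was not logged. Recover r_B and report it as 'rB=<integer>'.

m = -58661
d = (19, -15);  v_rel = (-4, -11),  |v_rel|² = 137
v_rel×d = (-4)·(-15) − (-11)·(19) = 269
since m = R²·137 − 269²:  R² = (72361 + -58661) / 137 = 100
R = √100 = 10  ⇒  r_B = 10 − 2 = 8

rB=8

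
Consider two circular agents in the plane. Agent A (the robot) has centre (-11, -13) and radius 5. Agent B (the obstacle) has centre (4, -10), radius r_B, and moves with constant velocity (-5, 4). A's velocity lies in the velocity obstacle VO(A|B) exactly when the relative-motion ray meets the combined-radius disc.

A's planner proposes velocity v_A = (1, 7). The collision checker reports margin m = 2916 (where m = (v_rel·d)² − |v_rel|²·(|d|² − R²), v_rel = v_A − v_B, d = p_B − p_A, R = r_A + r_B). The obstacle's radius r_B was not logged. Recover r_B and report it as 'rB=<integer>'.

m = 2916
d = (15, 3);  v_rel = (6, 3),  |v_rel|² = 45
v_rel×d = (6)·(3) − (3)·(15) = -27
since m = R²·45 − (-27)²:  R² = (729 + 2916) / 45 = 81
R = √81 = 9  ⇒  r_B = 9 − 5 = 4

rB=4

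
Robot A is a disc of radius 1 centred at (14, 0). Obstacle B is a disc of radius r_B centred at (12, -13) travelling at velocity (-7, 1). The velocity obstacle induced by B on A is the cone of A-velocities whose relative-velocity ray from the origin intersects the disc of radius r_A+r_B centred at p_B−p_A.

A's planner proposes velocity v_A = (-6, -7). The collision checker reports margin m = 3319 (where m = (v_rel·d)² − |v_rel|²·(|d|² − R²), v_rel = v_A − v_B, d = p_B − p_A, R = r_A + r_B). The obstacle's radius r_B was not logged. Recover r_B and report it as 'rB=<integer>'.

m = 3319
d = (-2, -13);  v_rel = (1, -8),  |v_rel|² = 65
v_rel×d = (1)·(-13) − (-8)·(-2) = -29
since m = R²·65 − (-29)²:  R² = (841 + 3319) / 65 = 64
R = √64 = 8  ⇒  r_B = 8 − 1 = 7

rB=7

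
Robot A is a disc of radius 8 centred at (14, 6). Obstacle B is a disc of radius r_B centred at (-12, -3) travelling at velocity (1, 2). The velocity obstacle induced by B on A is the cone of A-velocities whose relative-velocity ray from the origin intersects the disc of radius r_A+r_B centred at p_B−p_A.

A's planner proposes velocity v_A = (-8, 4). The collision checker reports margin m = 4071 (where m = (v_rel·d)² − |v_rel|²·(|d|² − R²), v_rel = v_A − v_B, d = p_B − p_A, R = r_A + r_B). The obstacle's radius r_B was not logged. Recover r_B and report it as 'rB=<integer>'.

m = 4071
d = (-26, -9);  v_rel = (-9, 2),  |v_rel|² = 85
v_rel×d = (-9)·(-9) − (2)·(-26) = 133
since m = R²·85 − 133²:  R² = (17689 + 4071) / 85 = 256
R = √256 = 16  ⇒  r_B = 16 − 8 = 8

rB=8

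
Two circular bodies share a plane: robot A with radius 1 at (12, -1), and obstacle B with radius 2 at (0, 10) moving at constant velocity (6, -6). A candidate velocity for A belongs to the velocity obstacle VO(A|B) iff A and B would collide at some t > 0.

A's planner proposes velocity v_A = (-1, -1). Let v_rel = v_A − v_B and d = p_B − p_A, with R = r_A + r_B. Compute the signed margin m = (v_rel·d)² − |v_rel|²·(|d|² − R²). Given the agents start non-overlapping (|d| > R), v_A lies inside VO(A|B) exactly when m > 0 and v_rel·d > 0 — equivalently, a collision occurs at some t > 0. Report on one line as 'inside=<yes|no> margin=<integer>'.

d = (-12, 11),  |d|² = 265;  R = 1+2 = 3,  c = 265−3² = 256
v_rel = (-7, 5),  |v_rel|² = 74;  v_rel·d = (-7)·(-12) + (5)·(11) = 139
74·t² − 278·t + 256 = 0  ⇒  m = 139² − 74·256 = 377
m = 377 > 0,  v_rel·d = 139 > 0  ⇒  inside

inside=yes margin=377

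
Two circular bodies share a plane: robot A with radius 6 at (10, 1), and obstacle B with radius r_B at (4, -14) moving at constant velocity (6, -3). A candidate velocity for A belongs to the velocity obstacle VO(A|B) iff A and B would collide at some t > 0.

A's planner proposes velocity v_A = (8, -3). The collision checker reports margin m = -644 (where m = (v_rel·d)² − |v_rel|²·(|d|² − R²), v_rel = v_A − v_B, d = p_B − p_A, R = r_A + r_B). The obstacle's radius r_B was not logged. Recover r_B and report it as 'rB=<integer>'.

m = -644
d = (-6, -15);  v_rel = (2, 0),  |v_rel|² = 4
v_rel×d = (2)·(-15) − (0)·(-6) = -30
since m = R²·4 − (-30)²:  R² = (900 + -644) / 4 = 64
R = √64 = 8  ⇒  r_B = 8 − 6 = 2

rB=2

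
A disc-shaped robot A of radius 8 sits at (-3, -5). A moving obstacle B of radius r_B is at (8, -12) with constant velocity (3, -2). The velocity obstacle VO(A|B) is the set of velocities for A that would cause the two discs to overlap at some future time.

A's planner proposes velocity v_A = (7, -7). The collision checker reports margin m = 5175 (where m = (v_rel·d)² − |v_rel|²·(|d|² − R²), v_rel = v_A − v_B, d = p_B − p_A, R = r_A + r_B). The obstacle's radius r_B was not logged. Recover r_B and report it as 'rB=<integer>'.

m = 5175
d = (11, -7);  v_rel = (4, -5),  |v_rel|² = 41
v_rel×d = (4)·(-7) − (-5)·(11) = 27
since m = R²·41 − 27²:  R² = (729 + 5175) / 41 = 144
R = √144 = 12  ⇒  r_B = 12 − 8 = 4

rB=4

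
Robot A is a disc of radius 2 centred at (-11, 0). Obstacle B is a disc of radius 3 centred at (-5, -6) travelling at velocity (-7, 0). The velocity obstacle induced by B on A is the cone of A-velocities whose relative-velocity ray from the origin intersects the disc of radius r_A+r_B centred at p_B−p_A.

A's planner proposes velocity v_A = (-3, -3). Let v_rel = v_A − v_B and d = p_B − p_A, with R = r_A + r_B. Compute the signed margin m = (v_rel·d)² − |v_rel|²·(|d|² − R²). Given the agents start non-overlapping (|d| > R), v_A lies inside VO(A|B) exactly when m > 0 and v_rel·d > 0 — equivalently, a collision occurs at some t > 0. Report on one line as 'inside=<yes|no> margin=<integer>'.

d = (6, -6),  |d|² = 72;  R = 2+3 = 5,  c = 72−5² = 47
v_rel = (4, -3),  |v_rel|² = 25;  v_rel·d = (4)·(6) + (-3)·(-6) = 42
25·t² − 84·t + 47 = 0  ⇒  m = 42² − 25·47 = 589
m = 589 > 0,  v_rel·d = 42 > 0  ⇒  inside

inside=yes margin=589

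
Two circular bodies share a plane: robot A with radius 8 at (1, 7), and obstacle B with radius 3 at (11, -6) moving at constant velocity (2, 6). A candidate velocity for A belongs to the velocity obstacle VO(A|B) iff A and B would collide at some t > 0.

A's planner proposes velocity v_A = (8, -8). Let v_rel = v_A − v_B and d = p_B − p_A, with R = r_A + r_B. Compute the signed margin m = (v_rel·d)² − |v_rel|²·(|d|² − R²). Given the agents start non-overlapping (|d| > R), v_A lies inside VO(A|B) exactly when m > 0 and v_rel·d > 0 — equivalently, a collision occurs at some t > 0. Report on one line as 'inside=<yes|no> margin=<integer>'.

d = (10, -13),  |d|² = 269;  R = 8+3 = 11,  c = 269−11² = 148
v_rel = (6, -14),  |v_rel|² = 232;  v_rel·d = (6)·(10) + (-14)·(-13) = 242
232·t² − 484·t + 148 = 0  ⇒  m = 242² − 232·148 = 24228
m = 24228 > 0,  v_rel·d = 242 > 0  ⇒  inside

inside=yes margin=24228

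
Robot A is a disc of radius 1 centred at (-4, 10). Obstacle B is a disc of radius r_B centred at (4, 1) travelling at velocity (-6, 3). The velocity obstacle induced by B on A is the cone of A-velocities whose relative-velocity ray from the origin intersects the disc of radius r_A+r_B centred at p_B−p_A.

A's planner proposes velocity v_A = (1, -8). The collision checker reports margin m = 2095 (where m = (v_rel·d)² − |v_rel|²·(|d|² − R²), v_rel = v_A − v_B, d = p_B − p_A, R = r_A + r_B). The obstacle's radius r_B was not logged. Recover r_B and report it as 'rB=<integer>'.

m = 2095
d = (8, -9);  v_rel = (7, -11),  |v_rel|² = 170
v_rel×d = (7)·(-9) − (-11)·(8) = 25
since m = R²·170 − 25²:  R² = (625 + 2095) / 170 = 16
R = √16 = 4  ⇒  r_B = 4 − 1 = 3

rB=3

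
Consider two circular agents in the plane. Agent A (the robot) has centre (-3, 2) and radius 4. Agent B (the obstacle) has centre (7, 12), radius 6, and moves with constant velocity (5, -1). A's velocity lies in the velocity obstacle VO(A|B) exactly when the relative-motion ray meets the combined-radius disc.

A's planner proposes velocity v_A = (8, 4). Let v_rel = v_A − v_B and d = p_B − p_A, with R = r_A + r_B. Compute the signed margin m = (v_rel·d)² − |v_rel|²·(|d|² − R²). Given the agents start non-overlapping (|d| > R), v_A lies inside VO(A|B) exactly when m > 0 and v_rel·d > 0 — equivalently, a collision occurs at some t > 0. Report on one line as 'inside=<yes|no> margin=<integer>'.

d = (10, 10),  |d|² = 200;  R = 4+6 = 10,  c = 200−10² = 100
v_rel = (3, 5),  |v_rel|² = 34;  v_rel·d = (3)·(10) + (5)·(10) = 80
34·t² − 160·t + 100 = 0  ⇒  m = 80² − 34·100 = 3000
m = 3000 > 0,  v_rel·d = 80 > 0  ⇒  inside

inside=yes margin=3000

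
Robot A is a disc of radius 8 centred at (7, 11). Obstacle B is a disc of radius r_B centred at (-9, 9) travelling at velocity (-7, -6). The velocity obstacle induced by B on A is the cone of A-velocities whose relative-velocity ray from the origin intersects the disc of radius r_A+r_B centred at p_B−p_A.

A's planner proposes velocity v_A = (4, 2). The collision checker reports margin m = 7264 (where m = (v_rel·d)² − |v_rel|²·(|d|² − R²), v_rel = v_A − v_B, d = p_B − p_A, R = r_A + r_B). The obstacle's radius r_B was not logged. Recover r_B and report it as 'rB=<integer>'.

m = 7264
d = (-16, -2);  v_rel = (11, 8),  |v_rel|² = 185
v_rel×d = (11)·(-2) − (8)·(-16) = 106
since m = R²·185 − 106²:  R² = (11236 + 7264) / 185 = 100
R = √100 = 10  ⇒  r_B = 10 − 8 = 2

rB=2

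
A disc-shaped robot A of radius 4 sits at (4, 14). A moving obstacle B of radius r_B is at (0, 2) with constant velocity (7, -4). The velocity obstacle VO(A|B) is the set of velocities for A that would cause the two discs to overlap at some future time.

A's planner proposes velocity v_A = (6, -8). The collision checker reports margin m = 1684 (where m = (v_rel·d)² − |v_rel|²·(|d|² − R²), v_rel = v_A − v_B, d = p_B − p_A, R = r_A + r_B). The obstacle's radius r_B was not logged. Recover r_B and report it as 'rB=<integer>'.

m = 1684
d = (-4, -12);  v_rel = (-1, -4),  |v_rel|² = 17
v_rel×d = (-1)·(-12) − (-4)·(-4) = -4
since m = R²·17 − (-4)²:  R² = (16 + 1684) / 17 = 100
R = √100 = 10  ⇒  r_B = 10 − 4 = 6

rB=6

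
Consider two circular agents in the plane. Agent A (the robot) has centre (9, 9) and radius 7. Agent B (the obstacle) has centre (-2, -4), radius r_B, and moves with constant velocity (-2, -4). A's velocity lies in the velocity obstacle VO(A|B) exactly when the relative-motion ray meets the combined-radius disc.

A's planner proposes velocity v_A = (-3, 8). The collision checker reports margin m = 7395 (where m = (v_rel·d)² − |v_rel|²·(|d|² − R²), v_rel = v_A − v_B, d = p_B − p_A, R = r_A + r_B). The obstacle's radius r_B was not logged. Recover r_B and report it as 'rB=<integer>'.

m = 7395
d = (-11, -13);  v_rel = (-1, 12),  |v_rel|² = 145
v_rel×d = (-1)·(-13) − (12)·(-11) = 145
since m = R²·145 − 145²:  R² = (21025 + 7395) / 145 = 196
R = √196 = 14  ⇒  r_B = 14 − 7 = 7

rB=7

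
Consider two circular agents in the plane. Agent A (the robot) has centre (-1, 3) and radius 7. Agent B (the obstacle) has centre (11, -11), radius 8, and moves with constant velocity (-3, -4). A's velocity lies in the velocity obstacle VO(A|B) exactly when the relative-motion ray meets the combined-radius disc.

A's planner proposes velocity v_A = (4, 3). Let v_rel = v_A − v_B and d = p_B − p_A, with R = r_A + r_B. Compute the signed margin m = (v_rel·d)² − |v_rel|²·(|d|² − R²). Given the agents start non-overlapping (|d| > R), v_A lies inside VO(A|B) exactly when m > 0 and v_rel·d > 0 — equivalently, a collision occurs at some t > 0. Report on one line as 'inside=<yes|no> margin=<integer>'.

d = (12, -14),  |d|² = 340;  R = 7+8 = 15,  c = 340−15² = 115
v_rel = (7, 7),  |v_rel|² = 98;  v_rel·d = (7)·(12) + (7)·(-14) = -14
98·t² + 28·t + 115 = 0  ⇒  m = (-14)² − 98·115 = -11074
m = -11074 < 0,  v_rel·d = -14 < 0  ⇒  outside

inside=no margin=-11074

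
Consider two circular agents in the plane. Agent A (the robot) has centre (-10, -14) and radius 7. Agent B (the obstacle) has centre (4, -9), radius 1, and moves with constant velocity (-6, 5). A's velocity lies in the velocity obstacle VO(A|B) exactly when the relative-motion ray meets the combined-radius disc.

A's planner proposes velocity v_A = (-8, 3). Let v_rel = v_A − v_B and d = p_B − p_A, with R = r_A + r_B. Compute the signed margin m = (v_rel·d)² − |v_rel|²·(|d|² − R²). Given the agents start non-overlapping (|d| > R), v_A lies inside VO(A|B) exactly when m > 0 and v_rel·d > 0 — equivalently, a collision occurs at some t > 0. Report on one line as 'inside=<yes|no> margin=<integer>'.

d = (14, 5),  |d|² = 221;  R = 7+1 = 8,  c = 221−8² = 157
v_rel = (-2, -2),  |v_rel|² = 8;  v_rel·d = (-2)·(14) + (-2)·(5) = -38
8·t² + 76·t + 157 = 0  ⇒  m = (-38)² − 8·157 = 188
m = 188 > 0,  v_rel·d = -38 < 0  ⇒  outside

inside=no margin=188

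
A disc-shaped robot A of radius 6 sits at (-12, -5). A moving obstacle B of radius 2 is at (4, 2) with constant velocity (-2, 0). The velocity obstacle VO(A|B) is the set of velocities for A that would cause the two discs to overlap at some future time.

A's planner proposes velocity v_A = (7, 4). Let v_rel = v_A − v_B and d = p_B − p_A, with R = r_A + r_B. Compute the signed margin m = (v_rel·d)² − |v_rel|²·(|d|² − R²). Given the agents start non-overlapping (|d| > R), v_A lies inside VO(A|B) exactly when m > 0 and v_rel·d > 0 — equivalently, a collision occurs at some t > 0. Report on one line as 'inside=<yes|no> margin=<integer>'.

d = (16, 7),  |d|² = 305;  R = 6+2 = 8,  c = 305−8² = 241
v_rel = (9, 4),  |v_rel|² = 97;  v_rel·d = (9)·(16) + (4)·(7) = 172
97·t² − 344·t + 241 = 0  ⇒  m = 172² − 97·241 = 6207
m = 6207 > 0,  v_rel·d = 172 > 0  ⇒  inside

inside=yes margin=6207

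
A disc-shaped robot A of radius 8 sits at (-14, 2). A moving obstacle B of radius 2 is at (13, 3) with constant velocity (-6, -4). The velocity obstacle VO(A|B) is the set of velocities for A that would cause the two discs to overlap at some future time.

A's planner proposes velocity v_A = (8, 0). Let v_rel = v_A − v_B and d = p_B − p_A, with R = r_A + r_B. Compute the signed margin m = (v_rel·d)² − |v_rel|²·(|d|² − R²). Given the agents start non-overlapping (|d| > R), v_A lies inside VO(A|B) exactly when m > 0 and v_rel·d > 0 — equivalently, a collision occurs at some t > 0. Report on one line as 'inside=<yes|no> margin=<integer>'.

d = (27, 1),  |d|² = 730;  R = 8+2 = 10,  c = 730−10² = 630
v_rel = (14, 4),  |v_rel|² = 212;  v_rel·d = (14)·(27) + (4)·(1) = 382
212·t² − 764·t + 630 = 0  ⇒  m = 382² − 212·630 = 12364
m = 12364 > 0,  v_rel·d = 382 > 0  ⇒  inside

inside=yes margin=12364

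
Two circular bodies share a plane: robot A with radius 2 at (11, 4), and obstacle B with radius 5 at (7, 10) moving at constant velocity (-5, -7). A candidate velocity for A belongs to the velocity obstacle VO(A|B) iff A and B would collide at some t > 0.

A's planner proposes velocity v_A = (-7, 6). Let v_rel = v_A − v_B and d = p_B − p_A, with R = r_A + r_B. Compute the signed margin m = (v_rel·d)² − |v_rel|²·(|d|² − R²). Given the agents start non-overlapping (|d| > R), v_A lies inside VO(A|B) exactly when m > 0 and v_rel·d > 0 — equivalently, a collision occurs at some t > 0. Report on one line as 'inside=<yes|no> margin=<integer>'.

d = (-4, 6),  |d|² = 52;  R = 2+5 = 7,  c = 52−7² = 3
v_rel = (-2, 13),  |v_rel|² = 173;  v_rel·d = (-2)·(-4) + (13)·(6) = 86
173·t² − 172·t + 3 = 0  ⇒  m = 86² − 173·3 = 6877
m = 6877 > 0,  v_rel·d = 86 > 0  ⇒  inside

inside=yes margin=6877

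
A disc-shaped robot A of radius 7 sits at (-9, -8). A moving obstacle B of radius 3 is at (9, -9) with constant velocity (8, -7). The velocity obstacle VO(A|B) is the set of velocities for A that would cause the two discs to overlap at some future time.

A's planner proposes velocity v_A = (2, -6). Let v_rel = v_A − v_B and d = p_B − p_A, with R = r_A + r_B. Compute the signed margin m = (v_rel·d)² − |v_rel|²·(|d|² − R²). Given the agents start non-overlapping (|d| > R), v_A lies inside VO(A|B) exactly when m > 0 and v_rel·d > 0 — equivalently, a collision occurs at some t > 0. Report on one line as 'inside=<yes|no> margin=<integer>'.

d = (18, -1),  |d|² = 325;  R = 7+3 = 10,  c = 325−10² = 225
v_rel = (-6, 1),  |v_rel|² = 37;  v_rel·d = (-6)·(18) + (1)·(-1) = -109
37·t² + 218·t + 225 = 0  ⇒  m = (-109)² − 37·225 = 3556
m = 3556 > 0,  v_rel·d = -109 < 0  ⇒  outside

inside=no margin=3556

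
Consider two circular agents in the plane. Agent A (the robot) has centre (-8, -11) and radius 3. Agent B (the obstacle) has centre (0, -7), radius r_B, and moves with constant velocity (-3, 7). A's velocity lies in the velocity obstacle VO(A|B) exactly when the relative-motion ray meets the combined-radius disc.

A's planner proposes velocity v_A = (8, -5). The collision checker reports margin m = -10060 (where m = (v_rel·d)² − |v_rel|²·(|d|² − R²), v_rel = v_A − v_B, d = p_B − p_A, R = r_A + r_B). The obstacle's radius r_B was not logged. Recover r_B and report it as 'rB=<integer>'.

m = -10060
d = (8, 4);  v_rel = (11, -12),  |v_rel|² = 265
v_rel×d = (11)·(4) − (-12)·(8) = 140
since m = R²·265 − 140²:  R² = (19600 + -10060) / 265 = 36
R = √36 = 6  ⇒  r_B = 6 − 3 = 3

rB=3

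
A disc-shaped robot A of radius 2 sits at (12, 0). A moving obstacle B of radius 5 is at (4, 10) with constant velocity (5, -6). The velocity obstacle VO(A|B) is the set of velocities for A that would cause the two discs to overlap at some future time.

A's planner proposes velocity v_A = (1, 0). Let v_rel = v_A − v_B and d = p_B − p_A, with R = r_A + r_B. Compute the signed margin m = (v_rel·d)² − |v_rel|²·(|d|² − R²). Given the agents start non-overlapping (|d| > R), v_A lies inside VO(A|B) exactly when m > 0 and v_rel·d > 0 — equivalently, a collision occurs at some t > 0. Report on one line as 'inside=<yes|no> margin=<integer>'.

d = (-8, 10),  |d|² = 164;  R = 2+5 = 7,  c = 164−7² = 115
v_rel = (-4, 6),  |v_rel|² = 52;  v_rel·d = (-4)·(-8) + (6)·(10) = 92
52·t² − 184·t + 115 = 0  ⇒  m = 92² − 52·115 = 2484
m = 2484 > 0,  v_rel·d = 92 > 0  ⇒  inside

inside=yes margin=2484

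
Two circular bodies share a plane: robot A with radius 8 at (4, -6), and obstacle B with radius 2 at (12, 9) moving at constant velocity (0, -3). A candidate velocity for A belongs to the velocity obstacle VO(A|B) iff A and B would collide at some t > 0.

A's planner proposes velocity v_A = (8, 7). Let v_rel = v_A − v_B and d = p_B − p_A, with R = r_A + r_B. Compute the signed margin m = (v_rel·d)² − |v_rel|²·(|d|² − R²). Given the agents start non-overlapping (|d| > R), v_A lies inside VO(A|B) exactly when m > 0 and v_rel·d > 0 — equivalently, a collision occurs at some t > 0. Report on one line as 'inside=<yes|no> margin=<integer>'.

d = (8, 15),  |d|² = 289;  R = 8+2 = 10,  c = 289−10² = 189
v_rel = (8, 10),  |v_rel|² = 164;  v_rel·d = (8)·(8) + (10)·(15) = 214
164·t² − 428·t + 189 = 0  ⇒  m = 214² − 164·189 = 14800
m = 14800 > 0,  v_rel·d = 214 > 0  ⇒  inside

inside=yes margin=14800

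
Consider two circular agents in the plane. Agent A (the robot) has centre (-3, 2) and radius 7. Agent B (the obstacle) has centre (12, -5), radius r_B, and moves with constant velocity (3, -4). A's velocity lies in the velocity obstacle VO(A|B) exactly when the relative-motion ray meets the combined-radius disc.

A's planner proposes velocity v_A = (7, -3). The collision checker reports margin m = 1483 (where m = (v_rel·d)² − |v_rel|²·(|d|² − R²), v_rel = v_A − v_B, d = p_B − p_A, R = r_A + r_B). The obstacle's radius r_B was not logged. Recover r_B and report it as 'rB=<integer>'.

m = 1483
d = (15, -7);  v_rel = (4, 1),  |v_rel|² = 17
v_rel×d = (4)·(-7) − (1)·(15) = -43
since m = R²·17 − (-43)²:  R² = (1849 + 1483) / 17 = 196
R = √196 = 14  ⇒  r_B = 14 − 7 = 7

rB=7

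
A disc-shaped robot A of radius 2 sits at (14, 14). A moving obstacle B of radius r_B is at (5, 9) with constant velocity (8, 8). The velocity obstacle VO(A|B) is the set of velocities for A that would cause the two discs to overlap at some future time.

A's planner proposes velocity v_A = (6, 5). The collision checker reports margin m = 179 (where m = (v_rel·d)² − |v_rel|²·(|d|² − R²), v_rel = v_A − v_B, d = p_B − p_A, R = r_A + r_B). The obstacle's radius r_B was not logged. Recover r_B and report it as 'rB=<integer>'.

m = 179
d = (-9, -5);  v_rel = (-2, -3),  |v_rel|² = 13
v_rel×d = (-2)·(-5) − (-3)·(-9) = -17
since m = R²·13 − (-17)²:  R² = (289 + 179) / 13 = 36
R = √36 = 6  ⇒  r_B = 6 − 2 = 4

rB=4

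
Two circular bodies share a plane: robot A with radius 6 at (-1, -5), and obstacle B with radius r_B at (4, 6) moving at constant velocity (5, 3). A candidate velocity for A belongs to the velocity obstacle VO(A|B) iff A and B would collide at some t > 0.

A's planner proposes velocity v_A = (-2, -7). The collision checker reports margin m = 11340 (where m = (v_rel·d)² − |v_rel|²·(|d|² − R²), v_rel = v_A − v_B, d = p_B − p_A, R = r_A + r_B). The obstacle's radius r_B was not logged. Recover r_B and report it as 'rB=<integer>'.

m = 11340
d = (5, 11);  v_rel = (-7, -10),  |v_rel|² = 149
v_rel×d = (-7)·(11) − (-10)·(5) = -27
since m = R²·149 − (-27)²:  R² = (729 + 11340) / 149 = 81
R = √81 = 9  ⇒  r_B = 9 − 6 = 3

rB=3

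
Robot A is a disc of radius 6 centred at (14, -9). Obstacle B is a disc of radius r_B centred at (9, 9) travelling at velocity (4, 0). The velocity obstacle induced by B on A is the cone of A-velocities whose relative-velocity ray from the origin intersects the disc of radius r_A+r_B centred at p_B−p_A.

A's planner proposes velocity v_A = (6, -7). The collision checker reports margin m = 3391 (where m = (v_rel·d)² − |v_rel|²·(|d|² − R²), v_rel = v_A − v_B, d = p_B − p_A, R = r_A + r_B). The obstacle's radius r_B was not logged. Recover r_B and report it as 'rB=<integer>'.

m = 3391
d = (-5, 18);  v_rel = (2, -7),  |v_rel|² = 53
v_rel×d = (2)·(18) − (-7)·(-5) = 1
since m = R²·53 − 1²:  R² = (1 + 3391) / 53 = 64
R = √64 = 8  ⇒  r_B = 8 − 6 = 2

rB=2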